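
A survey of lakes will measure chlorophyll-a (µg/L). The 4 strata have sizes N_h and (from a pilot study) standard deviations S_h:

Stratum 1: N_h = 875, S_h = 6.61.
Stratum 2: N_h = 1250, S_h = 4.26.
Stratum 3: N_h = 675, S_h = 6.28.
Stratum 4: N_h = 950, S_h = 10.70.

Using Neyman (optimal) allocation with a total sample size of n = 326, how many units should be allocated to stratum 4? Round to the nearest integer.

130

Neyman allocation: n_h = n · N_h S_h / Σ N_i S_i, with n = 326.
  stratum 1: N_h·S_h = 875·6.61 = 5783.75
  stratum 2: N_h·S_h = 1250·4.26 = 5325.00
  stratum 3: N_h·S_h = 675·6.28 = 4239.00
  stratum 4: N_h·S_h = 950·10.70 = 10165.00
Σ N_h S_h = 25512.75
n for stratum 4 = 326·10165.00/25512.75 = 129.888 → 130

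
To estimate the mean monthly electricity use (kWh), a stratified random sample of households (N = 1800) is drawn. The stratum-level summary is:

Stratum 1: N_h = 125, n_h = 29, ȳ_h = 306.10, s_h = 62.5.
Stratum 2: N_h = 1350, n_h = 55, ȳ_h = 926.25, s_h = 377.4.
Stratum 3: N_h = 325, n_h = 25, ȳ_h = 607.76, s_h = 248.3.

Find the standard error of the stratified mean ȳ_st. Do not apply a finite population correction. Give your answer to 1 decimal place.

SE(ȳ_st) ≈ 39.2

V̂(ȳ_st) = Σ W_h² s_h²/n_h, with W_h = N_h/N and N = 1800:
  stratum 1: (125/1800)²·62.5²/29 = 0.649587
  stratum 2: (1350/1800)²·377.4²/55 = 1456.68
  stratum 3: (325/1800)²·248.3²/25 = 80.3961
V̂(ȳ_st) = 1537.72
SE(ȳ_st) = √1537.72 = 39.2138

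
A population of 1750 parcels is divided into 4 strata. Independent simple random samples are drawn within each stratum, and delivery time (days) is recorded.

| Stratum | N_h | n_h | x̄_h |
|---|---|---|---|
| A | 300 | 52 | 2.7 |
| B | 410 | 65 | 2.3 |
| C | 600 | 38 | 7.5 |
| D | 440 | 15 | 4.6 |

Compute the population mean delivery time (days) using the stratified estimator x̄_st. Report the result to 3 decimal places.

N = Σ N_h = 1750. Stratum weights W_h = N_h/N.
x̄_st = (300·2.7 + 410·2.3 + 600·7.5 + 440·4.6) / 1750 = 4.72971

x̄_st ≈ 4.730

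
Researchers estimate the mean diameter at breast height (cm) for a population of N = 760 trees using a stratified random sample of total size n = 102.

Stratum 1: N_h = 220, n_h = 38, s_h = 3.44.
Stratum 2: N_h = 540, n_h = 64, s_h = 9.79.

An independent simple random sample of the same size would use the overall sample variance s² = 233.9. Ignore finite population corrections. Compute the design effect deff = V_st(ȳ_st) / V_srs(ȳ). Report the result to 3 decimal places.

deff ≈ 0.341

V̂(ȳ_st) = Σ W_h² s_h²/n_h, with W_h = N_h/N and N = 760:
  stratum 1: (220/760)²·3.44²/38 = 0.0260946
  stratum 2: (540/760)²·9.79²/64 = 0.756042
V_st = 0.782136
V_srs = s²/n = 233.9/102 = 2.29314
deff = V_st / V_srs = 0.782136/2.29314 = 0.3411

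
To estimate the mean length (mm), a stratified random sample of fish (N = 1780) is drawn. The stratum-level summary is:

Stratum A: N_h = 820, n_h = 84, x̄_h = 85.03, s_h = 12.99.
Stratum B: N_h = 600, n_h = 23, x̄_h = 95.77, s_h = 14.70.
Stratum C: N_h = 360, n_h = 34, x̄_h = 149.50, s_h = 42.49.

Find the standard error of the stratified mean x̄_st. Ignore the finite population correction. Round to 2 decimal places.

SE(x̄_st) ≈ 1.91

V̂(x̄_st) = Σ W_h² s_h²/n_h, with W_h = N_h/N and N = 1780:
  stratum A: (820/1780)²·12.99²/84 = 0.426311
  stratum B: (600/1780)²·14.70²/23 = 1.0675
  stratum C: (360/1780)²·42.49²/34 = 2.172
V̂(x̄_st) = 3.66581
SE(x̄_st) = √3.66581 = 1.91463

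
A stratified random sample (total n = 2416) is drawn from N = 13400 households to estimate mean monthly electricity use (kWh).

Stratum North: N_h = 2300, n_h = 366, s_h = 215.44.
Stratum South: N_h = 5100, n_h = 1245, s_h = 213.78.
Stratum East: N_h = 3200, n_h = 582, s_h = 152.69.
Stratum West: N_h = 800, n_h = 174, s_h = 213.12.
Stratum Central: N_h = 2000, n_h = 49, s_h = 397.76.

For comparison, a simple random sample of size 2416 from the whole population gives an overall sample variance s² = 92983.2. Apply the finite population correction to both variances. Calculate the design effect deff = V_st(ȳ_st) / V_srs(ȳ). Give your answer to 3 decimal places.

V̂(ȳ_st) = Σ W_h² (1 − n_h/N_h) s_h²/n_h, with W_h = N_h/N and N = 13400:
  stratum North: (2300/13400)²·(1 − 366/2300)·215.44²/366 = 3.14157
  stratum South: (5100/13400)²·(1 − 1245/5100)·213.78²/1245 = 4.01929
  stratum East: (3200/13400)²·(1 − 582/3200)·152.69²/582 = 1.869
  stratum West: (800/13400)²·(1 − 174/800)·213.12²/174 = 0.728038
  stratum Central: (2000/13400)²·(1 − 49/2000)·397.76²/49 = 70.1655
V_st = 79.9234
V_srs = (1 − 2416/13400)·92983.2/2416 = 31.5474
deff = V_st / V_srs = 79.9234/31.5474 = 2.5334

deff ≈ 2.533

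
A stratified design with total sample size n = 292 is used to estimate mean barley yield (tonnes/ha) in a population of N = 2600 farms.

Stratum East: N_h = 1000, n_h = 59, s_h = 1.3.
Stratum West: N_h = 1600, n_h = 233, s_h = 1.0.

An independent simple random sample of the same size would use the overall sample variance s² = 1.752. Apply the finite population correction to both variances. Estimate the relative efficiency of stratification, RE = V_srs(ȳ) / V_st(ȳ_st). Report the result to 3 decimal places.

RE ≈ 0.991

V̂(ȳ_st) = Σ W_h² (1 − n_h/N_h) s_h²/n_h, with W_h = N_h/N and N = 2600:
  stratum East: (1000/2600)²·(1 − 59/1000)·1.3²/59 = 0.00398729
  stratum West: (1600/2600)²·(1 − 233/1600)·1.0²/233 = 0.00138863
V_st = 0.00537592
V_srs = (1 − 292/2600)·1.752/292 = 0.00532615
Relative efficiency = V_srs / V_st = 0.00532615/0.00537592 = 0.9907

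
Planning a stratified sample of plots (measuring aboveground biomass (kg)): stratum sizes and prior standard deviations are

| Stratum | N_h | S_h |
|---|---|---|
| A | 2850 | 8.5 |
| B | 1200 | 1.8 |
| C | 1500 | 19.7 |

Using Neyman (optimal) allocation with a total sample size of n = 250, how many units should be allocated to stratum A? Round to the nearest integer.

108

Neyman allocation: n_h = n · N_h S_h / Σ N_i S_i, with n = 250.
  stratum A: N_h·S_h = 2850·8.5 = 24225.00
  stratum B: N_h·S_h = 1200·1.8 = 2160.00
  stratum C: N_h·S_h = 1500·19.7 = 29550.00
Σ N_h S_h = 55935.00
n for stratum A = 250·24225.00/55935.00 = 108.273 → 108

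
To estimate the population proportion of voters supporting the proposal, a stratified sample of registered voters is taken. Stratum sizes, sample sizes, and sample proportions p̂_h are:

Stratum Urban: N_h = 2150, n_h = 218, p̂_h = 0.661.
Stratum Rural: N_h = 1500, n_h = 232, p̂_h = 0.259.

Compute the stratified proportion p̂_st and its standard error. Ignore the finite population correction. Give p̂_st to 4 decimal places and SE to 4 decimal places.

N = 3650; stratum weights W_h = N_h/N.
p̂_st = Σ W_h p̂_h = (2150·0.661 + 1500·0.259)/3650 = 0.49579
V̂(p̂_st) = Σ W_h² p̂_h(1−p̂_h)/(n_h−1):
  stratum Urban: (2150/3650)²·0.661·0.339/217 = 0.000358288
  stratum Rural: (1500/3650)²·0.259·0.741/231 = 0.000140315
V̂(p̂_st) = 0.000498603; SE = √V̂ = 0.0223294

p̂_st ≈ 0.4958, SE ≈ 0.0223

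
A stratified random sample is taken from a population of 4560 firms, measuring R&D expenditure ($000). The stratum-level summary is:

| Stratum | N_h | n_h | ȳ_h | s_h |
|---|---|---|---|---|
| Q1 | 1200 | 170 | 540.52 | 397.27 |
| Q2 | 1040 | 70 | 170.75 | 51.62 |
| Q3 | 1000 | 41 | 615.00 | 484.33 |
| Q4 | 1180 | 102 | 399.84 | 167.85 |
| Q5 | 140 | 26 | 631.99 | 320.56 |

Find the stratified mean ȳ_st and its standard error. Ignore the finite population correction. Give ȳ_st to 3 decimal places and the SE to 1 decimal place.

ȳ_st ≈ 438.924, SE ≈ 19.1

ȳ_st = Σ W_h ȳ_h = (1200·540.52 + 1040·170.75 + 1000·615.00 + 1180·399.84 + 140·631.99)/4560 = 438.92408
V̂(ȳ_st) = Σ W_h² s_h²/n_h, with W_h = N_h/N and N = 4560:
  stratum Q1: (1200/4560)²·397.27²/170 = 64.2918
  stratum Q2: (1040/4560)²·51.62²/70 = 1.98004
  stratum Q3: (1000/4560)²·484.33²/41 = 275.15
  stratum Q4: (1180/4560)²·167.85²/102 = 18.496
  stratum Q5: (140/4560)²·320.56²/26 = 3.72539
V̂(ȳ_st) = 363.643
SE(ȳ_st) = √363.643 = 19.0694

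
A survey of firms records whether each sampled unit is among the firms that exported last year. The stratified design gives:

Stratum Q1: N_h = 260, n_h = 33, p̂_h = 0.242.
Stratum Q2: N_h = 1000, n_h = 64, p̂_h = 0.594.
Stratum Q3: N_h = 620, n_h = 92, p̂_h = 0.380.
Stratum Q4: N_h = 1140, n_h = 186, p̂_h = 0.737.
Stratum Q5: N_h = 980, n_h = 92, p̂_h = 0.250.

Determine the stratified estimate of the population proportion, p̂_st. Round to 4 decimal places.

N = 4000; stratum weights W_h = N_h/N.
p̂_st = Σ W_h p̂_h = (260·0.242 + 1000·0.594 + 620·0.380 + 1140·0.737 + 980·0.250)/4000 = 0.49443

p̂_st ≈ 0.4944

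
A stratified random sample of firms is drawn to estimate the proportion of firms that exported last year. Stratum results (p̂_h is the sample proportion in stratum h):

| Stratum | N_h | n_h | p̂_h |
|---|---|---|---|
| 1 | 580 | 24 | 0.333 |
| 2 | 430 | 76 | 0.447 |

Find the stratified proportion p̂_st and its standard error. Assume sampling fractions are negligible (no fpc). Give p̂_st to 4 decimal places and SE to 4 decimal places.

p̂_st ≈ 0.3815, SE ≈ 0.0615

N = 1010; stratum weights W_h = N_h/N.
p̂_st = Σ W_h p̂_h = (580·0.333 + 430·0.447)/1010 = 0.38153
V̂(p̂_st) = Σ W_h² p̂_h(1−p̂_h)/(n_h−1):
  stratum 1: (580/1010)²·0.333·0.667/23 = 0.0031846
  stratum 2: (430/1010)²·0.447·0.553/75 = 0.0005974
V̂(p̂_st) = 0.003782; SE = √V̂ = 0.061498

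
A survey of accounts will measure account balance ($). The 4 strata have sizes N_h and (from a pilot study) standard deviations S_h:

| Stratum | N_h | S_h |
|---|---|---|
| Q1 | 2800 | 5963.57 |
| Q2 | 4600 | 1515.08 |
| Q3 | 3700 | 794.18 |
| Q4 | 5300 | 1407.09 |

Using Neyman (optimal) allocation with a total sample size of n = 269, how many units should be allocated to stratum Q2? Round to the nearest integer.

Neyman allocation: n_h = n · N_h S_h / Σ N_i S_i, with n = 269.
  stratum Q1: N_h·S_h = 2800·5963.57 = 16697996.00
  stratum Q2: N_h·S_h = 4600·1515.08 = 6969368.00
  stratum Q3: N_h·S_h = 3700·794.18 = 2938466.00
  stratum Q4: N_h·S_h = 5300·1407.09 = 7457577.00
Σ N_h S_h = 34063407.00
n for stratum Q2 = 269·6969368.00/34063407.00 = 55.037 → 55

55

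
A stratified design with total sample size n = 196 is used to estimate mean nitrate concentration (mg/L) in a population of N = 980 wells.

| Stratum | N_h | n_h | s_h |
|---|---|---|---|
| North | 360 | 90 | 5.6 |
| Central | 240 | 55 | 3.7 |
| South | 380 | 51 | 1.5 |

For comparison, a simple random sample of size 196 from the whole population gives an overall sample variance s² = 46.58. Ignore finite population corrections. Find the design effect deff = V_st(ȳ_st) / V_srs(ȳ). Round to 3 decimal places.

V̂(ȳ_st) = Σ W_h² s_h²/n_h, with W_h = N_h/N and N = 980:
  stratum North: (360/980)²·5.6²/90 = 0.0470204
  stratum Central: (240/980)²·3.7²/55 = 0.0149283
  stratum South: (380/980)²·1.5²/51 = 0.00663327
V_st = 0.068582
V_srs = s²/n = 46.58/196 = 0.237653
deff = V_st / V_srs = 0.068582/0.237653 = 0.2886

deff ≈ 0.289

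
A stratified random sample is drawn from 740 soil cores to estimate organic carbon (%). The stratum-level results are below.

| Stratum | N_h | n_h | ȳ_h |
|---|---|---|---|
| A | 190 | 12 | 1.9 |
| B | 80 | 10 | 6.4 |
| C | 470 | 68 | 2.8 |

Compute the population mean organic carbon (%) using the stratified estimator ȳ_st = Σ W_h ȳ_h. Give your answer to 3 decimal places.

ȳ_st ≈ 2.958

N = Σ N_h = 740. Stratum weights W_h = N_h/N.
ȳ_st = (190·1.9 + 80·6.4 + 470·2.8) / 740 = 2.95811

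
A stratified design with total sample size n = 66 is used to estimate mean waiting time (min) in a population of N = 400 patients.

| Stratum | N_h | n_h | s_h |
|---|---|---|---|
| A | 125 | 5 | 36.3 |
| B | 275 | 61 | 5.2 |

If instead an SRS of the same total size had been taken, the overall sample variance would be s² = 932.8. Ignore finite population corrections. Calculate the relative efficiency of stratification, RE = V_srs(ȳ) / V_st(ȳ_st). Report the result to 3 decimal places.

RE ≈ 0.545

V̂(ȳ_st) = Σ W_h² s_h²/n_h, with W_h = N_h/N and N = 400:
  stratum A: (125/400)²·36.3²/5 = 25.7361
  stratum B: (275/400)²·5.2²/61 = 0.209518
V_st = 25.9457
V_srs = s²/n = 932.8/66 = 14.1333
Relative efficiency = V_srs / V_st = 14.1333/25.9457 = 0.5447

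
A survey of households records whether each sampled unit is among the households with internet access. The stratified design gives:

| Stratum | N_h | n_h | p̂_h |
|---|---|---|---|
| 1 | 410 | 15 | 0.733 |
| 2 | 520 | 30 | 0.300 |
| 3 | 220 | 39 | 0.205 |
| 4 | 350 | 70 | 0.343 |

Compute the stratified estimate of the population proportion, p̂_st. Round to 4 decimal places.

p̂_st ≈ 0.4145

N = 1500; stratum weights W_h = N_h/N.
p̂_st = Σ W_h p̂_h = (410·0.733 + 520·0.300 + 220·0.205 + 350·0.343)/1500 = 0.41445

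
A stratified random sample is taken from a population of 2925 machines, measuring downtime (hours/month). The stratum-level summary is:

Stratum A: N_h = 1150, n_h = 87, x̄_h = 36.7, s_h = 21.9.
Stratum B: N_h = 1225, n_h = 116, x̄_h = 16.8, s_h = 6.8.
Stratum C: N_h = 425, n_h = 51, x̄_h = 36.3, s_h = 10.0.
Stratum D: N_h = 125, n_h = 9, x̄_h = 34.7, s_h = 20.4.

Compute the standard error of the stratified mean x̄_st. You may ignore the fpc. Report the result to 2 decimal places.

V̂(x̄_st) = Σ W_h² s_h²/n_h, with W_h = N_h/N and N = 2925:
  stratum A: (1150/2925)²·21.9²/87 = 0.852144
  stratum B: (1225/2925)²·6.8²/116 = 0.0699166
  stratum C: (425/2925)²·10.0²/51 = 0.0413958
  stratum D: (125/2925)²·20.4²/9 = 0.0844474
V̂(x̄_st) = 1.0479
SE(x̄_st) = √1.0479 = 1.02367

SE(x̄_st) ≈ 1.02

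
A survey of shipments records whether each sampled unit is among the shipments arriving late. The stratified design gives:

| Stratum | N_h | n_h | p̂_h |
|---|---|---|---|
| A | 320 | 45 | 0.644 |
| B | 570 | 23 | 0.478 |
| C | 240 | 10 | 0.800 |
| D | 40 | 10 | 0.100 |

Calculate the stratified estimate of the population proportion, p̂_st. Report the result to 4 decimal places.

N = 1170; stratum weights W_h = N_h/N.
p̂_st = Σ W_h p̂_h = (320·0.644 + 570·0.478 + 240·0.800 + 40·0.100)/1170 = 0.57653

p̂_st ≈ 0.5765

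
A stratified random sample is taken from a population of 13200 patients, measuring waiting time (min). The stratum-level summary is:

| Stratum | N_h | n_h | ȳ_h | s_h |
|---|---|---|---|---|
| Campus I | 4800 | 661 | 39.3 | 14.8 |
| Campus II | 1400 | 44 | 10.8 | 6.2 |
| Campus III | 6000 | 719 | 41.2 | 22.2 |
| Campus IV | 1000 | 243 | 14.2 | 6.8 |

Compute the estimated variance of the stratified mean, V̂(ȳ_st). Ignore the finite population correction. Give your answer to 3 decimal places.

V̂(ȳ_st) = Σ W_h² s_h²/n_h, with W_h = N_h/N and N = 13200:
  stratum Campus I: (4800/13200)²·14.8²/661 = 0.0438184
  stratum Campus II: (1400/13200)²·6.2²/44 = 0.00982741
  stratum Campus III: (6000/13200)²·22.2²/719 = 0.141622
  stratum Campus IV: (1000/13200)²·6.8²/243 = 0.0010921
V̂(ȳ_st) = 0.19636

V̂(ȳ_st) ≈ 0.196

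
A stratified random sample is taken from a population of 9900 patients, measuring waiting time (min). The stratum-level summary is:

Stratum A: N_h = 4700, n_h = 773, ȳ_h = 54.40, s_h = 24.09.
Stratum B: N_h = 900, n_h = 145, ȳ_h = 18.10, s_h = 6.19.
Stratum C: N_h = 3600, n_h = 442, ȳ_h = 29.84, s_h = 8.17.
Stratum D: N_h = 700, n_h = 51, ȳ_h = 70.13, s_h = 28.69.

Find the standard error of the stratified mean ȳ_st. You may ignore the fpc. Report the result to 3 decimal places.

SE(ȳ_st) ≈ 0.522

V̂(ȳ_st) = Σ W_h² s_h²/n_h, with W_h = N_h/N and N = 9900:
  stratum A: (4700/9900)²·24.09²/773 = 0.169207
  stratum B: (900/9900)²·6.19²/145 = 0.00218388
  stratum C: (3600/9900)²·8.17²/442 = 0.019969
  stratum D: (700/9900)²·28.69²/51 = 0.0806894
V̂(ȳ_st) = 0.27205
SE(ȳ_st) = √0.27205 = 0.521584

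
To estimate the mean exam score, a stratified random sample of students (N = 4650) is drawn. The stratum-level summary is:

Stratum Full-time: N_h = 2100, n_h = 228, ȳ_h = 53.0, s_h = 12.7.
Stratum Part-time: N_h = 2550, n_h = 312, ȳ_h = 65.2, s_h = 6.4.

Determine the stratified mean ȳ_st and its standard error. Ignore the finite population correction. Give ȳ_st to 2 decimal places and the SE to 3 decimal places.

ȳ_st ≈ 59.69, SE ≈ 0.429

ȳ_st = Σ W_h ȳ_h = (2100·53.0 + 2550·65.2)/4650 = 59.69032
V̂(ȳ_st) = Σ W_h² s_h²/n_h, with W_h = N_h/N and N = 4650:
  stratum Full-time: (2100/4650)²·12.7²/228 = 0.14428
  stratum Part-time: (2550/4650)²·6.4²/312 = 0.0394802
V̂(ȳ_st) = 0.18376
SE(ȳ_st) = √0.18376 = 0.428672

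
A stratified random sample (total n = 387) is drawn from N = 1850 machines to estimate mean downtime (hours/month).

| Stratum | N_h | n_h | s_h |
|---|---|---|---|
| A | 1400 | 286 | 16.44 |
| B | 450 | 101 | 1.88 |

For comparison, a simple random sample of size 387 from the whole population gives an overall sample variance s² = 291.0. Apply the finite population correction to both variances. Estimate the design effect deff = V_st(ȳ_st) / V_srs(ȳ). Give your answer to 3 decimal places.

deff ≈ 0.727

V̂(ȳ_st) = Σ W_h² (1 − n_h/N_h) s_h²/n_h, with W_h = N_h/N and N = 1850:
  stratum A: (1400/1850)²·(1 − 286/1400)·16.44²/286 = 0.430633
  stratum B: (450/1850)²·(1 − 101/450)·1.88²/101 = 0.00160579
V_st = 0.432239
V_srs = (1 − 387/1850)·291.0/387 = 0.594641
deff = V_st / V_srs = 0.432239/0.594641 = 0.7269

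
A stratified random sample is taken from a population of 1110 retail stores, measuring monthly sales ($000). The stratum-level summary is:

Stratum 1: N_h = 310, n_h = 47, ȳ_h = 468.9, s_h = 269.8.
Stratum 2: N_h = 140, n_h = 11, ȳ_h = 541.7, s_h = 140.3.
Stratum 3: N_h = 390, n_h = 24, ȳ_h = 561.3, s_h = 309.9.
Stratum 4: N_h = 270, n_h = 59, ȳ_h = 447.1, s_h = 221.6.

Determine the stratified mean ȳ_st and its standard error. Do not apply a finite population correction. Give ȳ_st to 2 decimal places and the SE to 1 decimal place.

ȳ_st = Σ W_h ȳ_h = (310·468.9 + 140·541.7 + 390·561.3 + 270·447.1)/1110 = 505.24414
V̂(ȳ_st) = Σ W_h² s_h²/n_h, with W_h = N_h/N and N = 1110:
  stratum 1: (310/1110)²·269.8²/47 = 120.799
  stratum 2: (140/1110)²·140.3²/11 = 28.4664
  stratum 3: (390/1110)²·309.9²/24 = 493.987
  stratum 4: (270/1110)²·221.6²/59 = 49.2458
V̂(ȳ_st) = 692.498
SE(ȳ_st) = √692.498 = 26.3154

ȳ_st ≈ 505.24, SE ≈ 26.3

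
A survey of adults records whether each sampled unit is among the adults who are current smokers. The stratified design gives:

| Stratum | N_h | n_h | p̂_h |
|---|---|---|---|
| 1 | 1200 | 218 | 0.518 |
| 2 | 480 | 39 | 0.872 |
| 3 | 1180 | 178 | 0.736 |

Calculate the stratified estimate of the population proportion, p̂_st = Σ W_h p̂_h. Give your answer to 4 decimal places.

p̂_st ≈ 0.6674

N = 2860; stratum weights W_h = N_h/N.
p̂_st = Σ W_h p̂_h = (1200·0.518 + 480·0.872 + 1180·0.736)/2860 = 0.66736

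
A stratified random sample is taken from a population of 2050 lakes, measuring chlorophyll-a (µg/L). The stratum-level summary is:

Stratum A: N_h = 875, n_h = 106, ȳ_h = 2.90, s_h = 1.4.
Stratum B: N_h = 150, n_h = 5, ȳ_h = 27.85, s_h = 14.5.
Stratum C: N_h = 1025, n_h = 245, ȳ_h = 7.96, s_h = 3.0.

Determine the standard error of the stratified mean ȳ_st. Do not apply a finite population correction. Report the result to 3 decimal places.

SE(ȳ_st) ≈ 0.488

V̂(ȳ_st) = Σ W_h² s_h²/n_h, with W_h = N_h/N and N = 2050:
  stratum A: (875/2050)²·1.4²/106 = 0.00336867
  stratum B: (150/2050)²·14.5²/5 = 0.225134
  stratum C: (1025/2050)²·3.0²/245 = 0.00918367
V̂(ȳ_st) = 0.237686
SE(ȳ_st) = √0.237686 = 0.487531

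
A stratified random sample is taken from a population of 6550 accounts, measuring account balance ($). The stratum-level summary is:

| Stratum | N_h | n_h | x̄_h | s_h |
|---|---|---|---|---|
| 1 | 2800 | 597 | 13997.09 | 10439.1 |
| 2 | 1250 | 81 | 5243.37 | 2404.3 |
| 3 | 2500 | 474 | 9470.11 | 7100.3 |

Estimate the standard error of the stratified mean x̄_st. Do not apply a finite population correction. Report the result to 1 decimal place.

SE(x̄_st) ≈ 226.8

V̂(x̄_st) = Σ W_h² s_h²/n_h, with W_h = N_h/N and N = 6550:
  stratum 1: (2800/6550)²·10439.1²/597 = 33356.9
  stratum 2: (1250/6550)²·2404.3²/81 = 2599.14
  stratum 3: (2500/6550)²·7100.3²/474 = 15494.3
V̂(x̄_st) = 51450.3
SE(x̄_st) = √51450.3 = 226.827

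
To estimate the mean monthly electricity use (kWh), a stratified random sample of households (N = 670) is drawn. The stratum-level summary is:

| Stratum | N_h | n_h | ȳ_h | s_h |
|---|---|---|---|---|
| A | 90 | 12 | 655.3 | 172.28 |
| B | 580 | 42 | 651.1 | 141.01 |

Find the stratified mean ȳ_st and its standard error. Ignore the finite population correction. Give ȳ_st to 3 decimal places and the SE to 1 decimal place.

ȳ_st = Σ W_h ȳ_h = (90·655.3 + 580·651.1)/670 = 651.66418
V̂(ȳ_st) = Σ W_h² s_h²/n_h, with W_h = N_h/N and N = 670:
  stratum A: (90/670)²·172.28²/12 = 44.6297
  stratum B: (580/670)²·141.01²/42 = 354.778
V̂(ȳ_st) = 399.408
SE(ȳ_st) = √399.408 = 19.9852

ȳ_st ≈ 651.664, SE ≈ 20.0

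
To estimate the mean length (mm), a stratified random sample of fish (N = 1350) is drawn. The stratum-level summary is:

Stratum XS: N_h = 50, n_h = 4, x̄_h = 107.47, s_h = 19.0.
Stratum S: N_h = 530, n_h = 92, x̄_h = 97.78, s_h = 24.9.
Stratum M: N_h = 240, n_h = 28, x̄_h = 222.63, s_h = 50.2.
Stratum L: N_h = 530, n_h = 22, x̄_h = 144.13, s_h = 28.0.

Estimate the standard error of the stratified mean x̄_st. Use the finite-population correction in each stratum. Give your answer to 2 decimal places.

V̂(x̄_st) = Σ W_h² (1 − n_h/N_h) s_h²/n_h, with W_h = N_h/N and N = 1350:
  stratum XS: (50/1350)²·(1 − 4/50)·19.0²/4 = 0.113896
  stratum S: (530/1350)²·(1 − 92/530)·24.9²/92 = 0.858407
  stratum M: (240/1350)²·(1 − 28/240)·50.2²/28 = 2.51263
  stratum L: (530/1350)²·(1 − 22/530)·28.0²/22 = 5.2646
V̂(x̄_st) = 8.74954
SE(x̄_st) = √8.74954 = 2.95796

SE(x̄_st) ≈ 2.96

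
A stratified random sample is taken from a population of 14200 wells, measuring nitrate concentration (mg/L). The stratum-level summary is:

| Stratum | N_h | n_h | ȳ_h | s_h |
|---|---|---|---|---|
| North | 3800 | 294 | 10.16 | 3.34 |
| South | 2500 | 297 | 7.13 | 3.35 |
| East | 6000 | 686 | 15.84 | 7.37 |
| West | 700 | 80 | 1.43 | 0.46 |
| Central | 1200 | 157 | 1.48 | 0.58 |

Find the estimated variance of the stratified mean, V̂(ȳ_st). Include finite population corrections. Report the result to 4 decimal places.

V̂(ȳ_st) ≈ 0.0161

V̂(ȳ_st) = Σ W_h² (1 − n_h/N_h) s_h²/n_h, with W_h = N_h/N and N = 14200:
  stratum North: (3800/14200)²·(1 − 294/3800)·3.34²/294 = 0.00250706
  stratum South: (2500/14200)²·(1 − 297/2500)·3.35²/297 = 0.00103207
  stratum East: (6000/14200)²·(1 − 686/6000)·7.37²/686 = 0.0125201
  stratum West: (700/14200)²·(1 − 80/700)·0.46²/80 = 5.69297e-06
  stratum Central: (1200/14200)²·(1 − 157/1200)·0.58²/157 = 1.32998e-05
V̂(ȳ_st) = 0.0160782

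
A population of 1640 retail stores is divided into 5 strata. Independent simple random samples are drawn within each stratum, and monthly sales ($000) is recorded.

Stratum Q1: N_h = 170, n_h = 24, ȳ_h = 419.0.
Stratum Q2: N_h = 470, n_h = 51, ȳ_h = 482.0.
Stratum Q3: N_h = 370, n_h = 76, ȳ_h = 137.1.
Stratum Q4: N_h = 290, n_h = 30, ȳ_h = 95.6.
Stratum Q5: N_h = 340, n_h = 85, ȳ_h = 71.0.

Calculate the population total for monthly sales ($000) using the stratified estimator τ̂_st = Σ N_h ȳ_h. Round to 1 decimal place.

τ̂_st = Σ N_h ȳ_h = 170·419.0 + 470·482.0 + 370·137.1 + 290·95.6 + 340·71.0 = 400361.0

τ̂_st ≈ 400361.0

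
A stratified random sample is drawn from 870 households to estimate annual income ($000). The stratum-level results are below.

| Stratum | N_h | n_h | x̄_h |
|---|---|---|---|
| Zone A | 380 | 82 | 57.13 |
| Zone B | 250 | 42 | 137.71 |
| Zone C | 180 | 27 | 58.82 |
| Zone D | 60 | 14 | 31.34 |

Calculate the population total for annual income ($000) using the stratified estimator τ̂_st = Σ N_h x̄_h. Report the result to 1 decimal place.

τ̂_st ≈ 68604.9

τ̂_st = Σ N_h x̄_h = 380·57.13 + 250·137.71 + 180·58.82 + 60·31.34 = 68604.9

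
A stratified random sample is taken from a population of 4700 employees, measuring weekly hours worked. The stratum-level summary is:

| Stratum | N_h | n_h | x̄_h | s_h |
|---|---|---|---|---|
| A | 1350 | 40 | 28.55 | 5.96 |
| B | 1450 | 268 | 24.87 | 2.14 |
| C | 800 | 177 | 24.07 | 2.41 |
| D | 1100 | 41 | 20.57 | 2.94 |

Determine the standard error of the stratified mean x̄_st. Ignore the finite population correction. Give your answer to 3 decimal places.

SE(x̄_st) ≈ 0.296

V̂(x̄_st) = Σ W_h² s_h²/n_h, with W_h = N_h/N and N = 4700:
  stratum A: (1350/4700)²·5.96²/40 = 0.0732663
  stratum B: (1450/4700)²·2.14²/268 = 0.00162642
  stratum C: (800/4700)²·2.41²/177 = 0.000950703
  stratum D: (1100/4700)²·2.94²/41 = 0.0115478
V̂(x̄_st) = 0.0873913
SE(x̄_st) = √0.0873913 = 0.29562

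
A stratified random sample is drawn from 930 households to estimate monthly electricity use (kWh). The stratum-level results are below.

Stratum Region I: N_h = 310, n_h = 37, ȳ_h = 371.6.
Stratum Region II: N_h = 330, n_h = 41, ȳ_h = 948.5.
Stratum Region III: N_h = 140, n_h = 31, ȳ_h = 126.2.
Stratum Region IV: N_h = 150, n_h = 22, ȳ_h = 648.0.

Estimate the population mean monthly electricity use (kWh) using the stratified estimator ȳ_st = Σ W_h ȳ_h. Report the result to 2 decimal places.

ȳ_st ≈ 583.95

N = Σ N_h = 930. Stratum weights W_h = N_h/N.
ȳ_st = (310·371.6 + 330·948.5 + 140·126.2 + 150·648.0) / 930 = 583.9452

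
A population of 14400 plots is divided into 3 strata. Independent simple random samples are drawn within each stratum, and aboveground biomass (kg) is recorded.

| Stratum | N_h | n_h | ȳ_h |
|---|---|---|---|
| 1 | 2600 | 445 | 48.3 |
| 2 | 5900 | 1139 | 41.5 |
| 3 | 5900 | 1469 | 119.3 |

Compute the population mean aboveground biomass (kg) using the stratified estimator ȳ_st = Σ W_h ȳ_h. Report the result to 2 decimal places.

ȳ_st ≈ 74.60

N = Σ N_h = 14400. Stratum weights W_h = N_h/N.
ȳ_st = (2600·48.3 + 5900·41.5 + 5900·119.3) / 14400 = 74.6042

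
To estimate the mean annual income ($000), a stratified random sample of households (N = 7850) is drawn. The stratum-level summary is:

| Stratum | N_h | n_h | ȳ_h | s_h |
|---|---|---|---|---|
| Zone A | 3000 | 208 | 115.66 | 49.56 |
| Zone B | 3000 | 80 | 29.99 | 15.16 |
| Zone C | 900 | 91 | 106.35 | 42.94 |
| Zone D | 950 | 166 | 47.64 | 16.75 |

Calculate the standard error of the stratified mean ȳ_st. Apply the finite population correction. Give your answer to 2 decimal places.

V̂(ȳ_st) = Σ W_h² (1 − n_h/N_h) s_h²/n_h, with W_h = N_h/N and N = 7850:
  stratum Zone A: (3000/7850)²·(1 − 208/3000)·49.56²/208 = 1.60508
  stratum Zone B: (3000/7850)²·(1 − 80/3000)·15.16²/80 = 0.408388
  stratum Zone C: (900/7850)²·(1 − 91/900)·42.94²/91 = 0.239406
  stratum Zone D: (950/7850)²·(1 − 166/950)·16.75²/166 = 0.0204278
V̂(ȳ_st) = 2.2733
SE(ȳ_st) = √2.2733 = 1.50775

SE(ȳ_st) ≈ 1.51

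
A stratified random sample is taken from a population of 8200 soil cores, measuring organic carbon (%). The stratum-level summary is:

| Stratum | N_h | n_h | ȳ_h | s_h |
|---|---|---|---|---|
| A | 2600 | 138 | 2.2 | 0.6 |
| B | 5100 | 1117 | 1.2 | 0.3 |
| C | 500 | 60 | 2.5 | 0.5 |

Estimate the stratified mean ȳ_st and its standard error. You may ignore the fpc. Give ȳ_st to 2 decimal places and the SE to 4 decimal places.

ȳ_st ≈ 1.60, SE ≈ 0.0176

ȳ_st = Σ W_h ȳ_h = (2600·2.2 + 5100·1.2 + 500·2.5)/8200 = 1.59634
V̂(ȳ_st) = Σ W_h² s_h²/n_h, with W_h = N_h/N and N = 8200:
  stratum A: (2600/8200)²·0.6²/138 = 0.000262266
  stratum B: (5100/8200)²·0.3²/1117 = 3.11675e-05
  stratum C: (500/8200)²·0.5²/60 = 1.54918e-05
V̂(ȳ_st) = 0.000308926
SE(ȳ_st) = √0.000308926 = 0.0175763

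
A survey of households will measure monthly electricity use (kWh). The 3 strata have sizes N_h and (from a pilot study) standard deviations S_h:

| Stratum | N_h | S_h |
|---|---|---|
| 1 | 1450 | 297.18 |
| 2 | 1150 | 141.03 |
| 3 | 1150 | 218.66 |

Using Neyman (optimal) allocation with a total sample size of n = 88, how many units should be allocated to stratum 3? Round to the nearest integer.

Neyman allocation: n_h = n · N_h S_h / Σ N_i S_i, with n = 88.
  stratum 1: N_h·S_h = 1450·297.18 = 430911.00
  stratum 2: N_h·S_h = 1150·141.03 = 162184.50
  stratum 3: N_h·S_h = 1150·218.66 = 251459.00
Σ N_h S_h = 844554.50
n for stratum 3 = 88·251459.00/844554.50 = 26.201 → 26

26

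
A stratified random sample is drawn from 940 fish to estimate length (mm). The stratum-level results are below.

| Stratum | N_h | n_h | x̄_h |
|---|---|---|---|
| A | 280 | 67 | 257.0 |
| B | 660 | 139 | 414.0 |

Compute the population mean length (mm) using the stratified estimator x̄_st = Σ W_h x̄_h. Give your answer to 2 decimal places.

N = Σ N_h = 940. Stratum weights W_h = N_h/N.
x̄_st = (280·257.0 + 660·414.0) / 940 = 367.2340

x̄_st ≈ 367.23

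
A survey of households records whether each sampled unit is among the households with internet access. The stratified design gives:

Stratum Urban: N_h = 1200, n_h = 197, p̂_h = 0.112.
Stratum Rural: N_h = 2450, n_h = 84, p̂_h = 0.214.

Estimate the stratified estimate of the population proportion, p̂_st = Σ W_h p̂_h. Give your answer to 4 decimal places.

N = 3650; stratum weights W_h = N_h/N.
p̂_st = Σ W_h p̂_h = (1200·0.112 + 2450·0.214)/3650 = 0.18047

p̂_st ≈ 0.1805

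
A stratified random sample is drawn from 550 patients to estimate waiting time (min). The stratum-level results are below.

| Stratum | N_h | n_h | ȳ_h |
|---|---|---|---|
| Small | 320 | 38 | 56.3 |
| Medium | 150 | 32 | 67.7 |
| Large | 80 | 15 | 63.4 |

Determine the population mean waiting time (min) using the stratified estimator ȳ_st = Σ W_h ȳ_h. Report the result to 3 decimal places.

ȳ_st ≈ 60.442

N = Σ N_h = 550. Stratum weights W_h = N_h/N.
ȳ_st = (320·56.3 + 150·67.7 + 80·63.4) / 550 = 60.44182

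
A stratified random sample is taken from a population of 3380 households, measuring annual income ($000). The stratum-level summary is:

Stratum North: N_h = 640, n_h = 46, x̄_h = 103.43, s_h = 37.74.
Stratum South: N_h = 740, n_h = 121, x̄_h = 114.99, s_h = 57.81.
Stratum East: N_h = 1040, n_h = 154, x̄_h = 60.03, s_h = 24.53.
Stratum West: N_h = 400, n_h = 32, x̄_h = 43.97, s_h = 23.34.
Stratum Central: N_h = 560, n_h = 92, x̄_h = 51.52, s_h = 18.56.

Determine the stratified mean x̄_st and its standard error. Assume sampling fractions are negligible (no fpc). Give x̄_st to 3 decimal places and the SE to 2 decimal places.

x̄_st = Σ W_h x̄_h = (640·103.43 + 740·114.99 + 1040·60.03 + 400·43.97 + 560·51.52)/3380 = 76.96988
V̂(x̄_st) = Σ W_h² s_h²/n_h, with W_h = N_h/N and N = 3380:
  stratum North: (640/3380)²·37.74²/46 = 1.11013
  stratum South: (740/3380)²·57.81²/121 = 1.32389
  stratum East: (1040/3380)²·24.53²/154 = 0.36992
  stratum West: (400/3380)²·23.34²/32 = 0.238418
  stratum Central: (560/3380)²·18.56²/92 = 0.102781
V̂(x̄_st) = 3.14513
SE(x̄_st) = √3.14513 = 1.77345

x̄_st ≈ 76.970, SE ≈ 1.77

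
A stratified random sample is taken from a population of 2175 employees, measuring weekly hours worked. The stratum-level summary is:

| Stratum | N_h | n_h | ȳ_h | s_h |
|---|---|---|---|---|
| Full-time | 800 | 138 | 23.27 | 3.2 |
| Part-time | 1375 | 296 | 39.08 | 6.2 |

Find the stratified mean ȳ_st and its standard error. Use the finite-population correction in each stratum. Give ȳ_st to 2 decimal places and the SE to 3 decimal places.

ȳ_st = Σ W_h ȳ_h = (800·23.27 + 1375·39.08)/2175 = 33.26483
V̂(ȳ_st) = Σ W_h² (1 − n_h/N_h) s_h²/n_h, with W_h = N_h/N and N = 2175:
  stratum Full-time: (800/2175)²·(1 − 138/800)·3.2²/138 = 0.00830712
  stratum Part-time: (1375/2175)²·(1 − 296/1375)·6.2²/296 = 0.0407284
V̂(ȳ_st) = 0.0490355
SE(ȳ_st) = √0.0490355 = 0.22144

ȳ_st ≈ 33.26, SE ≈ 0.221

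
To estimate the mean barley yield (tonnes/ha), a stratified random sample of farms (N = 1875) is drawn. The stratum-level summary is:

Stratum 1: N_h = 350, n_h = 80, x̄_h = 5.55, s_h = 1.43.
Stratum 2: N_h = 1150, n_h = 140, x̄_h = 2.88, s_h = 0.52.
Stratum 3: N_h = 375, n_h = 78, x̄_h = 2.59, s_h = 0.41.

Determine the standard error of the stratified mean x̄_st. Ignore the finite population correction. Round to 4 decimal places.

SE(x̄_st) ≈ 0.0413

V̂(x̄_st) = Σ W_h² s_h²/n_h, with W_h = N_h/N and N = 1875:
  stratum 1: (350/1875)²·1.43²/80 = 0.000890668
  stratum 2: (1150/1875)²·0.52²/140 = 0.000726561
  stratum 3: (375/1875)²·0.41²/78 = 8.62051e-05
V̂(x̄_st) = 0.00170343
SE(x̄_st) = √0.00170343 = 0.0412727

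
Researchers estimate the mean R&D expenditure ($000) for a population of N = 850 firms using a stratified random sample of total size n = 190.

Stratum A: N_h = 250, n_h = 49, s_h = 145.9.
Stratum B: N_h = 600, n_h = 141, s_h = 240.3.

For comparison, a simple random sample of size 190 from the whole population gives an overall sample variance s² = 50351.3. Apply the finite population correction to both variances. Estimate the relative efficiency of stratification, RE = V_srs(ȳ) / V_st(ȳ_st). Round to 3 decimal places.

RE ≈ 1.104

V̂(ȳ_st) = Σ W_h² (1 − n_h/N_h) s_h²/n_h, with W_h = N_h/N and N = 850:
  stratum A: (250/850)²·(1 − 49/250)·145.9²/49 = 30.2143
  stratum B: (600/850)²·(1 − 141/600)·240.3²/141 = 156.104
V_st = 186.318
V_srs = (1 − 190/850)·50351.3/190 = 205.77
Relative efficiency = V_srs / V_st = 205.77/186.318 = 1.1044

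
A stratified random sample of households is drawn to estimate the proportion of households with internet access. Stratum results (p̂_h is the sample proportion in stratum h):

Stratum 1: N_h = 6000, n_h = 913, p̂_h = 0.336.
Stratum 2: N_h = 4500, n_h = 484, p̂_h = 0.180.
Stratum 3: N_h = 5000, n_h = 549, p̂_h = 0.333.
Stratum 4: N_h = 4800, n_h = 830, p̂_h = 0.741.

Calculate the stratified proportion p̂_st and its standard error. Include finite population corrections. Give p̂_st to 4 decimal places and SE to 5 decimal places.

N = 20300; stratum weights W_h = N_h/N.
p̂_st = Σ W_h p̂_h = (6000·0.336 + 4500·0.180 + 5000·0.333 + 4800·0.741)/20300 = 0.39644
V̂(p̂_st) = Σ W_h² (1 − n_h/N_h) p̂_h(1−p̂_h)/(n_h−1):
  stratum 1: (6000/20300)²·(1 − 913/6000)·0.336·0.664/912 = 1.8119e-05
  stratum 2: (4500/20300)²·(1 − 484/4500)·0.180·0.820/483 = 1.34015e-05
  stratum 3: (5000/20300)²·(1 − 549/5000)·0.333·0.667/548 = 2.1889e-05
  stratum 4: (4800/20300)²·(1 − 830/4800)·0.741·0.259/829 = 1.07054e-05
V̂(p̂_st) = 6.41148e-05; SE = √V̂ = 0.00800717

p̂_st ≈ 0.3964, SE ≈ 0.00801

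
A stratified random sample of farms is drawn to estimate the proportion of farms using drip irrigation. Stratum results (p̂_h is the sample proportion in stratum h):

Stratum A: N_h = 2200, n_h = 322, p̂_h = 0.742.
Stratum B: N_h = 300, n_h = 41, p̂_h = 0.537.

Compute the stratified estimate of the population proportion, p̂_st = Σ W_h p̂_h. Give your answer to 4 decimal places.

p̂_st ≈ 0.7174

N = 2500; stratum weights W_h = N_h/N.
p̂_st = Σ W_h p̂_h = (2200·0.742 + 300·0.537)/2500 = 0.71740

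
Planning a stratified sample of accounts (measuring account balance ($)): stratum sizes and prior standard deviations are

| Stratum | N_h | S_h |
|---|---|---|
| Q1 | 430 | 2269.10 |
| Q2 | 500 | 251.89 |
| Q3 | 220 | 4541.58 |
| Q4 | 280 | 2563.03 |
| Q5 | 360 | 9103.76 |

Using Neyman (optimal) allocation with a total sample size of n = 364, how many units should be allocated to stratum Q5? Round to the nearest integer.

196

Neyman allocation: n_h = n · N_h S_h / Σ N_i S_i, with n = 364.
  stratum Q1: N_h·S_h = 430·2269.10 = 975713.00
  stratum Q2: N_h·S_h = 500·251.89 = 125945.00
  stratum Q3: N_h·S_h = 220·4541.58 = 999147.60
  stratum Q4: N_h·S_h = 280·2563.03 = 717648.40
  stratum Q5: N_h·S_h = 360·9103.76 = 3277353.60
Σ N_h S_h = 6095807.60
n for stratum Q5 = 364·3277353.60/6095807.60 = 195.701 → 196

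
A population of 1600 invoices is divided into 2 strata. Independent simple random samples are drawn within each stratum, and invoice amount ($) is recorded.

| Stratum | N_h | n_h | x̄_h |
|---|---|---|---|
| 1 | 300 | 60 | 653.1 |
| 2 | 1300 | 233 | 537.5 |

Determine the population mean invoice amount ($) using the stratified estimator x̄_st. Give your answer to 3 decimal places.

x̄_st ≈ 559.175

N = Σ N_h = 1600. Stratum weights W_h = N_h/N.
x̄_st = (300·653.1 + 1300·537.5) / 1600 = 559.17500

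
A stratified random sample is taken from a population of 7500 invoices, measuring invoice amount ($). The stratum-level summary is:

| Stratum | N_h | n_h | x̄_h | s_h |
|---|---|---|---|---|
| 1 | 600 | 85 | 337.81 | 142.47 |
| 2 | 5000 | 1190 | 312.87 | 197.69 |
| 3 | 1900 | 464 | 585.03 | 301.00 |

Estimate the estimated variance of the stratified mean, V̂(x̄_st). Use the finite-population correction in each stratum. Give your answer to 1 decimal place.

V̂(x̄_st) = Σ W_h² (1 − n_h/N_h) s_h²/n_h, with W_h = N_h/N and N = 7500:
  stratum 1: (600/7500)²·(1 − 85/600)·142.47²/85 = 1.31179
  stratum 2: (5000/7500)²·(1 − 1190/5000)·197.69²/1190 = 11.1223
  stratum 3: (1900/7500)²·(1 − 464/1900)·301.00²/464 = 9.4711
V̂(x̄_st) = 21.9052

V̂(x̄_st) ≈ 21.9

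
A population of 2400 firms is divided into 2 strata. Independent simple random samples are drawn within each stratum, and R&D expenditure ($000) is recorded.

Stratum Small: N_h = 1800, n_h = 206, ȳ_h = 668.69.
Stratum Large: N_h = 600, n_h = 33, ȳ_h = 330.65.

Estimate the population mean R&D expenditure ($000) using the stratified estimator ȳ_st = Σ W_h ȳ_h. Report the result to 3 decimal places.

N = Σ N_h = 2400. Stratum weights W_h = N_h/N.
ȳ_st = (1800·668.69 + 600·330.65) / 2400 = 584.18000

ȳ_st ≈ 584.180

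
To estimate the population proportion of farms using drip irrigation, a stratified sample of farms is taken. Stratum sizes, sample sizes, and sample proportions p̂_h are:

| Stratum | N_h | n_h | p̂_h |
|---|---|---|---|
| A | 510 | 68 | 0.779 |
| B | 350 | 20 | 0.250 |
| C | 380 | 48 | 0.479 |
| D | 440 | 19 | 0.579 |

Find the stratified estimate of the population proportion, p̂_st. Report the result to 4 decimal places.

N = 1680; stratum weights W_h = N_h/N.
p̂_st = Σ W_h p̂_h = (510·0.779 + 350·0.250 + 380·0.479 + 440·0.579)/1680 = 0.54855

p̂_st ≈ 0.5486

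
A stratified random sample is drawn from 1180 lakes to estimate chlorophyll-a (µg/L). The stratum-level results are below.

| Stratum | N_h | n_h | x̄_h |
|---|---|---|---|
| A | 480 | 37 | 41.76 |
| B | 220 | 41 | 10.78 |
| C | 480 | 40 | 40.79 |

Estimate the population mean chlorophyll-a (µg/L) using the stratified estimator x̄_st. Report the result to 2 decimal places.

x̄_st ≈ 35.59

N = Σ N_h = 1180. Stratum weights W_h = N_h/N.
x̄_st = (480·41.76 + 220·10.78 + 480·40.79) / 1180 = 35.5895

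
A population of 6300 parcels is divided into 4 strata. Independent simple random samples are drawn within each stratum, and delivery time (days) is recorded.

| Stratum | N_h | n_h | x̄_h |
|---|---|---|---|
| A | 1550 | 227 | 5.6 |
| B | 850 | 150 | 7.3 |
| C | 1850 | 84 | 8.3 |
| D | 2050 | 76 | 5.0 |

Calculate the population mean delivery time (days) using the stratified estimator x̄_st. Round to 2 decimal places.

N = Σ N_h = 6300. Stratum weights W_h = N_h/N.
x̄_st = (1550·5.6 + 850·7.3 + 1850·8.3 + 2050·5.0) / 6300 = 6.4270

x̄_st ≈ 6.43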